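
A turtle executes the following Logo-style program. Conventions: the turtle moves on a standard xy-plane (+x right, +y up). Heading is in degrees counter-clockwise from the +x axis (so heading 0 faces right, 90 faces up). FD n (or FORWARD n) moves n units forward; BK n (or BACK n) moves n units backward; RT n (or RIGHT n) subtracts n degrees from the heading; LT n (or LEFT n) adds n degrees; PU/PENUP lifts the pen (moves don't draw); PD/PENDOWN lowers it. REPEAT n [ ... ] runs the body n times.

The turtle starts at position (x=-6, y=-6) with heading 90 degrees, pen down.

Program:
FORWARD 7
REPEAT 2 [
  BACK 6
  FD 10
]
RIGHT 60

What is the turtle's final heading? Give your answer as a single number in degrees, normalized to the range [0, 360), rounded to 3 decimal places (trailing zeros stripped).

Executing turtle program step by step:
Start: pos=(-6,-6), heading=90, pen down
FD 7: (-6,-6) -> (-6,1) [heading=90, draw]
REPEAT 2 [
  -- iteration 1/2 --
  BK 6: (-6,1) -> (-6,-5) [heading=90, draw]
  FD 10: (-6,-5) -> (-6,5) [heading=90, draw]
  -- iteration 2/2 --
  BK 6: (-6,5) -> (-6,-1) [heading=90, draw]
  FD 10: (-6,-1) -> (-6,9) [heading=90, draw]
]
RT 60: heading 90 -> 30
Final: pos=(-6,9), heading=30, 5 segment(s) drawn

Answer: 30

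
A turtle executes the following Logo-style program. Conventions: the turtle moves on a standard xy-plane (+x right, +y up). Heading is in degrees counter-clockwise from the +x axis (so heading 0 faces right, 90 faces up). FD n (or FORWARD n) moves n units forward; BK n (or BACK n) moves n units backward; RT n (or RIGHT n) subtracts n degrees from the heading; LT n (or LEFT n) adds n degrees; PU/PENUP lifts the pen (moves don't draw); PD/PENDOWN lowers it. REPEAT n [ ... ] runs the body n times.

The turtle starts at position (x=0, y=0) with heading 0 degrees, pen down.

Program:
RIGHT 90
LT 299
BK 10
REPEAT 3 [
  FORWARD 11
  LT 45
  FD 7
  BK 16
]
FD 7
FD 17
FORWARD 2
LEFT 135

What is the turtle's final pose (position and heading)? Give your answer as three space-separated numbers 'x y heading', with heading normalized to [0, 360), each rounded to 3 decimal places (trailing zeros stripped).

Executing turtle program step by step:
Start: pos=(0,0), heading=0, pen down
RT 90: heading 0 -> 270
LT 299: heading 270 -> 209
BK 10: (0,0) -> (8.746,4.848) [heading=209, draw]
REPEAT 3 [
  -- iteration 1/3 --
  FD 11: (8.746,4.848) -> (-0.875,-0.485) [heading=209, draw]
  LT 45: heading 209 -> 254
  FD 7: (-0.875,-0.485) -> (-2.804,-7.214) [heading=254, draw]
  BK 16: (-2.804,-7.214) -> (1.606,8.167) [heading=254, draw]
  -- iteration 2/3 --
  FD 11: (1.606,8.167) -> (-1.426,-2.407) [heading=254, draw]
  LT 45: heading 254 -> 299
  FD 7: (-1.426,-2.407) -> (1.968,-8.53) [heading=299, draw]
  BK 16: (1.968,-8.53) -> (-5.789,5.464) [heading=299, draw]
  -- iteration 3/3 --
  FD 11: (-5.789,5.464) -> (-0.456,-4.157) [heading=299, draw]
  LT 45: heading 299 -> 344
  FD 7: (-0.456,-4.157) -> (6.273,-6.086) [heading=344, draw]
  BK 16: (6.273,-6.086) -> (-9.108,-1.676) [heading=344, draw]
]
FD 7: (-9.108,-1.676) -> (-2.379,-3.605) [heading=344, draw]
FD 17: (-2.379,-3.605) -> (13.963,-8.291) [heading=344, draw]
FD 2: (13.963,-8.291) -> (15.885,-8.842) [heading=344, draw]
LT 135: heading 344 -> 119
Final: pos=(15.885,-8.842), heading=119, 13 segment(s) drawn

Answer: 15.885 -8.842 119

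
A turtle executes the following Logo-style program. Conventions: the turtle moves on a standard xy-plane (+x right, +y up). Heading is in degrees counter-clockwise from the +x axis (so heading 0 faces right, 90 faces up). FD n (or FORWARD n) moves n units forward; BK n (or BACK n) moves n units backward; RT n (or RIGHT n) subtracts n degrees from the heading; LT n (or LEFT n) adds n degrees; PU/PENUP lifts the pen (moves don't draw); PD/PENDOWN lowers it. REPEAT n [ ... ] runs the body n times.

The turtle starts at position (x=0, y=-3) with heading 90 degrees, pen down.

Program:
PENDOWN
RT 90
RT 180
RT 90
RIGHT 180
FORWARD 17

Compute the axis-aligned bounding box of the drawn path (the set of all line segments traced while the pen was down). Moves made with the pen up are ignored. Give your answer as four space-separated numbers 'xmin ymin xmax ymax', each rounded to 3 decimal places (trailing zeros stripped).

Answer: 0 -20 0 -3

Derivation:
Executing turtle program step by step:
Start: pos=(0,-3), heading=90, pen down
PD: pen down
RT 90: heading 90 -> 0
RT 180: heading 0 -> 180
RT 90: heading 180 -> 90
RT 180: heading 90 -> 270
FD 17: (0,-3) -> (0,-20) [heading=270, draw]
Final: pos=(0,-20), heading=270, 1 segment(s) drawn

Segment endpoints: x in {0, 0}, y in {-20, -3}
xmin=0, ymin=-20, xmax=0, ymax=-3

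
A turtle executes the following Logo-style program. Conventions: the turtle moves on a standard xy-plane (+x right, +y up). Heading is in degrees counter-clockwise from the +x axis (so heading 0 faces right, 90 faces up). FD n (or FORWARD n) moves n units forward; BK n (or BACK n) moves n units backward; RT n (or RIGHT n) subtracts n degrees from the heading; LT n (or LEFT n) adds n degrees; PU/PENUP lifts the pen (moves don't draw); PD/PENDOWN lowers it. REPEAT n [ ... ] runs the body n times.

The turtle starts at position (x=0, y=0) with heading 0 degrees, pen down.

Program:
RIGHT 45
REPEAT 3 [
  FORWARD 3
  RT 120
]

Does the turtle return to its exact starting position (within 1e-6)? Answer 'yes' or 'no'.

Executing turtle program step by step:
Start: pos=(0,0), heading=0, pen down
RT 45: heading 0 -> 315
REPEAT 3 [
  -- iteration 1/3 --
  FD 3: (0,0) -> (2.121,-2.121) [heading=315, draw]
  RT 120: heading 315 -> 195
  -- iteration 2/3 --
  FD 3: (2.121,-2.121) -> (-0.776,-2.898) [heading=195, draw]
  RT 120: heading 195 -> 75
  -- iteration 3/3 --
  FD 3: (-0.776,-2.898) -> (0,0) [heading=75, draw]
  RT 120: heading 75 -> 315
]
Final: pos=(0,0), heading=315, 3 segment(s) drawn

Start position: (0, 0)
Final position: (0, 0)
Distance = 0; < 1e-6 -> CLOSED

Answer: yes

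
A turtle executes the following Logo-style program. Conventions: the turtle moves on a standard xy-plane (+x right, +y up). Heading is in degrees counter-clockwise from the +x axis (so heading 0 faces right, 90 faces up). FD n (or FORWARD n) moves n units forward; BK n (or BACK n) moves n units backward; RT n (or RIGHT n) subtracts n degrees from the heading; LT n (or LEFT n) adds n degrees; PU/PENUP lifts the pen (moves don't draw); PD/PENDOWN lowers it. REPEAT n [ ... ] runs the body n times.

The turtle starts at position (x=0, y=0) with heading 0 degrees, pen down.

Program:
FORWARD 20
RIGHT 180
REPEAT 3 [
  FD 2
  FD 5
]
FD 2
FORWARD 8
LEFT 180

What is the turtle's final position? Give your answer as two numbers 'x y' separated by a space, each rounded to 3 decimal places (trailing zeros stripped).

Answer: -11 0

Derivation:
Executing turtle program step by step:
Start: pos=(0,0), heading=0, pen down
FD 20: (0,0) -> (20,0) [heading=0, draw]
RT 180: heading 0 -> 180
REPEAT 3 [
  -- iteration 1/3 --
  FD 2: (20,0) -> (18,0) [heading=180, draw]
  FD 5: (18,0) -> (13,0) [heading=180, draw]
  -- iteration 2/3 --
  FD 2: (13,0) -> (11,0) [heading=180, draw]
  FD 5: (11,0) -> (6,0) [heading=180, draw]
  -- iteration 3/3 --
  FD 2: (6,0) -> (4,0) [heading=180, draw]
  FD 5: (4,0) -> (-1,0) [heading=180, draw]
]
FD 2: (-1,0) -> (-3,0) [heading=180, draw]
FD 8: (-3,0) -> (-11,0) [heading=180, draw]
LT 180: heading 180 -> 0
Final: pos=(-11,0), heading=0, 9 segment(s) drawn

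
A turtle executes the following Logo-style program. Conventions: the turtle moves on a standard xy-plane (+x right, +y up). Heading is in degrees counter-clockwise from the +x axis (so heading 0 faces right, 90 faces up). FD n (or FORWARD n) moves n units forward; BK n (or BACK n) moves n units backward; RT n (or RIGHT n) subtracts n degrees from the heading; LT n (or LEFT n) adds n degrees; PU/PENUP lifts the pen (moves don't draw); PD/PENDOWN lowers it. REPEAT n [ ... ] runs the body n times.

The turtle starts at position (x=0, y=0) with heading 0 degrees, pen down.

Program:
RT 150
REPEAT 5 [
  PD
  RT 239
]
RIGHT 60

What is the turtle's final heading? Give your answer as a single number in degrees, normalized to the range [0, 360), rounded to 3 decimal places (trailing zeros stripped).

Executing turtle program step by step:
Start: pos=(0,0), heading=0, pen down
RT 150: heading 0 -> 210
REPEAT 5 [
  -- iteration 1/5 --
  PD: pen down
  RT 239: heading 210 -> 331
  -- iteration 2/5 --
  PD: pen down
  RT 239: heading 331 -> 92
  -- iteration 3/5 --
  PD: pen down
  RT 239: heading 92 -> 213
  -- iteration 4/5 --
  PD: pen down
  RT 239: heading 213 -> 334
  -- iteration 5/5 --
  PD: pen down
  RT 239: heading 334 -> 95
]
RT 60: heading 95 -> 35
Final: pos=(0,0), heading=35, 0 segment(s) drawn

Answer: 35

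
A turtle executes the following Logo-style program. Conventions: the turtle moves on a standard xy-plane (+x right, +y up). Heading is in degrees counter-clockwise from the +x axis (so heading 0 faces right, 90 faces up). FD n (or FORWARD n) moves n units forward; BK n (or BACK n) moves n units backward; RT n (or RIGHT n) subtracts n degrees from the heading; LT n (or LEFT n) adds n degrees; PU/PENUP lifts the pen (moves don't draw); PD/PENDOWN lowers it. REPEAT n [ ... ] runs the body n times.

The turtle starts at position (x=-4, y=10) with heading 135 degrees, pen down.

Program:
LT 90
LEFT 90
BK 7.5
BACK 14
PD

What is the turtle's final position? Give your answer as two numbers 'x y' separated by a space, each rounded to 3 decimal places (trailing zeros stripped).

Executing turtle program step by step:
Start: pos=(-4,10), heading=135, pen down
LT 90: heading 135 -> 225
LT 90: heading 225 -> 315
BK 7.5: (-4,10) -> (-9.303,15.303) [heading=315, draw]
BK 14: (-9.303,15.303) -> (-19.203,25.203) [heading=315, draw]
PD: pen down
Final: pos=(-19.203,25.203), heading=315, 2 segment(s) drawn

Answer: -19.203 25.203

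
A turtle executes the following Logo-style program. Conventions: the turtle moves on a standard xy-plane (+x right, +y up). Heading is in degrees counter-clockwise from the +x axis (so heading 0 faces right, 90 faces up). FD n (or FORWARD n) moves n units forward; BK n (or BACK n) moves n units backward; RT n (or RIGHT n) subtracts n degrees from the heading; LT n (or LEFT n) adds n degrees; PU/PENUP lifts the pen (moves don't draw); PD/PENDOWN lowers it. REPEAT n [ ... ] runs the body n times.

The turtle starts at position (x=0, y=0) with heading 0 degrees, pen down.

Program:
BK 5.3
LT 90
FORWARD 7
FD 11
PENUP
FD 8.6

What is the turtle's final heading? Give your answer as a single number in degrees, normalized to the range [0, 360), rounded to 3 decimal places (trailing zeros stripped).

Executing turtle program step by step:
Start: pos=(0,0), heading=0, pen down
BK 5.3: (0,0) -> (-5.3,0) [heading=0, draw]
LT 90: heading 0 -> 90
FD 7: (-5.3,0) -> (-5.3,7) [heading=90, draw]
FD 11: (-5.3,7) -> (-5.3,18) [heading=90, draw]
PU: pen up
FD 8.6: (-5.3,18) -> (-5.3,26.6) [heading=90, move]
Final: pos=(-5.3,26.6), heading=90, 3 segment(s) drawn

Answer: 90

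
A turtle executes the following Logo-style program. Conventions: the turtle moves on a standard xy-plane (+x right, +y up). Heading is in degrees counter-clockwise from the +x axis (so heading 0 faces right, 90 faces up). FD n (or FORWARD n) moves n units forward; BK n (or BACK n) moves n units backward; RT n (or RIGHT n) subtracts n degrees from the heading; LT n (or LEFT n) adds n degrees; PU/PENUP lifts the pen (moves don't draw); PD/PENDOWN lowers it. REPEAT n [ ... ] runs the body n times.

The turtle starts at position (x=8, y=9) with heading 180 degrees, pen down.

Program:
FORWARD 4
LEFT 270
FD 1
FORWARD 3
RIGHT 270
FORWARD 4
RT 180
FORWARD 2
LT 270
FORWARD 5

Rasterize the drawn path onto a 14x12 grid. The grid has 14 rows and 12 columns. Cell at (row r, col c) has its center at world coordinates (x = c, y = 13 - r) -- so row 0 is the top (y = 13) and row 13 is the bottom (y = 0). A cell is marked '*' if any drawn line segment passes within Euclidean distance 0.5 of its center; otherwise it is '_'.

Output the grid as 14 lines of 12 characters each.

Answer: *****_______
__*_*_______
__*_*_______
__*_*_______
__*_*****___
__*_________
____________
____________
____________
____________
____________
____________
____________
____________

Derivation:
Segment 0: (8,9) -> (4,9)
Segment 1: (4,9) -> (4,10)
Segment 2: (4,10) -> (4,13)
Segment 3: (4,13) -> (0,13)
Segment 4: (0,13) -> (2,13)
Segment 5: (2,13) -> (2,8)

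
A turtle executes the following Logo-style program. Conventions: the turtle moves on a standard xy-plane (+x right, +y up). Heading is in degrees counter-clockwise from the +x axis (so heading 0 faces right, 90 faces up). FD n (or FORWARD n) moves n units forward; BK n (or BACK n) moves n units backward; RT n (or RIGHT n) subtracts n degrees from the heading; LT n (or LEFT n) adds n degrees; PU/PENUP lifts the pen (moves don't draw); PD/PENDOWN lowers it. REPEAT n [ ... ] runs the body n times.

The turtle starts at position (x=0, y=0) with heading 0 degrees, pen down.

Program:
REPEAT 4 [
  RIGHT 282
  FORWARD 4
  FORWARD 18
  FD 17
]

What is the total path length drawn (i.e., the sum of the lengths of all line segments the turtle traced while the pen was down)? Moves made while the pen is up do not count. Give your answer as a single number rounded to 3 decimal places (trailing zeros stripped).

Answer: 156

Derivation:
Executing turtle program step by step:
Start: pos=(0,0), heading=0, pen down
REPEAT 4 [
  -- iteration 1/4 --
  RT 282: heading 0 -> 78
  FD 4: (0,0) -> (0.832,3.913) [heading=78, draw]
  FD 18: (0.832,3.913) -> (4.574,21.519) [heading=78, draw]
  FD 17: (4.574,21.519) -> (8.109,38.148) [heading=78, draw]
  -- iteration 2/4 --
  RT 282: heading 78 -> 156
  FD 4: (8.109,38.148) -> (4.454,39.775) [heading=156, draw]
  FD 18: (4.454,39.775) -> (-11.989,47.096) [heading=156, draw]
  FD 17: (-11.989,47.096) -> (-27.52,54.01) [heading=156, draw]
  -- iteration 3/4 --
  RT 282: heading 156 -> 234
  FD 4: (-27.52,54.01) -> (-29.871,50.774) [heading=234, draw]
  FD 18: (-29.871,50.774) -> (-40.451,36.212) [heading=234, draw]
  FD 17: (-40.451,36.212) -> (-50.443,22.459) [heading=234, draw]
  -- iteration 4/4 --
  RT 282: heading 234 -> 312
  FD 4: (-50.443,22.459) -> (-47.767,19.486) [heading=312, draw]
  FD 18: (-47.767,19.486) -> (-35.722,6.11) [heading=312, draw]
  FD 17: (-35.722,6.11) -> (-24.347,-6.524) [heading=312, draw]
]
Final: pos=(-24.347,-6.524), heading=312, 12 segment(s) drawn

Segment lengths:
  seg 1: (0,0) -> (0.832,3.913), length = 4
  seg 2: (0.832,3.913) -> (4.574,21.519), length = 18
  seg 3: (4.574,21.519) -> (8.109,38.148), length = 17
  seg 4: (8.109,38.148) -> (4.454,39.775), length = 4
  seg 5: (4.454,39.775) -> (-11.989,47.096), length = 18
  seg 6: (-11.989,47.096) -> (-27.52,54.01), length = 17
  seg 7: (-27.52,54.01) -> (-29.871,50.774), length = 4
  seg 8: (-29.871,50.774) -> (-40.451,36.212), length = 18
  seg 9: (-40.451,36.212) -> (-50.443,22.459), length = 17
  seg 10: (-50.443,22.459) -> (-47.767,19.486), length = 4
  seg 11: (-47.767,19.486) -> (-35.722,6.11), length = 18
  seg 12: (-35.722,6.11) -> (-24.347,-6.524), length = 17
Total = 156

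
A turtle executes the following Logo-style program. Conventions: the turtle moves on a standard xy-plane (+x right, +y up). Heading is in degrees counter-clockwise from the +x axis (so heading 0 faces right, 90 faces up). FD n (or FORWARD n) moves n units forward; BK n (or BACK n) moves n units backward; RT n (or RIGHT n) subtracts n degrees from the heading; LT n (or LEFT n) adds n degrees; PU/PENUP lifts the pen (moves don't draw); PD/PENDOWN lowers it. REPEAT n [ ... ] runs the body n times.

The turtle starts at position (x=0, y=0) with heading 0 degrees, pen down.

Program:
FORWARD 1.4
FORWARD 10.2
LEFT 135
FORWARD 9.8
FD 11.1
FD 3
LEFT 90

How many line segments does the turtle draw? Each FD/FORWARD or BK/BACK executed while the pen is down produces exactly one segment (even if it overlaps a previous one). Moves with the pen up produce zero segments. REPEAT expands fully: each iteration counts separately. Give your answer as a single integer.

Executing turtle program step by step:
Start: pos=(0,0), heading=0, pen down
FD 1.4: (0,0) -> (1.4,0) [heading=0, draw]
FD 10.2: (1.4,0) -> (11.6,0) [heading=0, draw]
LT 135: heading 0 -> 135
FD 9.8: (11.6,0) -> (4.67,6.93) [heading=135, draw]
FD 11.1: (4.67,6.93) -> (-3.179,14.779) [heading=135, draw]
FD 3: (-3.179,14.779) -> (-5.3,16.9) [heading=135, draw]
LT 90: heading 135 -> 225
Final: pos=(-5.3,16.9), heading=225, 5 segment(s) drawn
Segments drawn: 5

Answer: 5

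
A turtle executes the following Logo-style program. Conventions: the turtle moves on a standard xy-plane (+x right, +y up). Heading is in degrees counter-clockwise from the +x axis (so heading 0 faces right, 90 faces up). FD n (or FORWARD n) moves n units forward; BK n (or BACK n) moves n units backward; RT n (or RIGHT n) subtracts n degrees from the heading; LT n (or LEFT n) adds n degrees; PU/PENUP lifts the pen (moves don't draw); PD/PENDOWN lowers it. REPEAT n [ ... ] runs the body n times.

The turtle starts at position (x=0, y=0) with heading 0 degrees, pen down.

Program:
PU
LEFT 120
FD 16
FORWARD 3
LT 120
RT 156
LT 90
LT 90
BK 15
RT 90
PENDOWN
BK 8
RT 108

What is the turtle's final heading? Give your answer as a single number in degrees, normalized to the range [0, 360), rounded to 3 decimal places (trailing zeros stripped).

Executing turtle program step by step:
Start: pos=(0,0), heading=0, pen down
PU: pen up
LT 120: heading 0 -> 120
FD 16: (0,0) -> (-8,13.856) [heading=120, move]
FD 3: (-8,13.856) -> (-9.5,16.454) [heading=120, move]
LT 120: heading 120 -> 240
RT 156: heading 240 -> 84
LT 90: heading 84 -> 174
LT 90: heading 174 -> 264
BK 15: (-9.5,16.454) -> (-7.932,31.372) [heading=264, move]
RT 90: heading 264 -> 174
PD: pen down
BK 8: (-7.932,31.372) -> (0.024,30.536) [heading=174, draw]
RT 108: heading 174 -> 66
Final: pos=(0.024,30.536), heading=66, 1 segment(s) drawn

Answer: 66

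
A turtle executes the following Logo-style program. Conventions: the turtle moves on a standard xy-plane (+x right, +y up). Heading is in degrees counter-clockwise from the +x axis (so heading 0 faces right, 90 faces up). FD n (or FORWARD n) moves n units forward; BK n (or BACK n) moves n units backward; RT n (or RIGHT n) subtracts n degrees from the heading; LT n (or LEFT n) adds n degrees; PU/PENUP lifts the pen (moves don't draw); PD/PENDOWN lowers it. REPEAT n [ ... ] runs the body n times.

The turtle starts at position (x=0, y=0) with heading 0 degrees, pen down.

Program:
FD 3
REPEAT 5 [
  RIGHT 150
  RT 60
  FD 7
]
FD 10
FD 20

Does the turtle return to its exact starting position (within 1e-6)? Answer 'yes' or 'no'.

Answer: no

Derivation:
Executing turtle program step by step:
Start: pos=(0,0), heading=0, pen down
FD 3: (0,0) -> (3,0) [heading=0, draw]
REPEAT 5 [
  -- iteration 1/5 --
  RT 150: heading 0 -> 210
  RT 60: heading 210 -> 150
  FD 7: (3,0) -> (-3.062,3.5) [heading=150, draw]
  -- iteration 2/5 --
  RT 150: heading 150 -> 0
  RT 60: heading 0 -> 300
  FD 7: (-3.062,3.5) -> (0.438,-2.562) [heading=300, draw]
  -- iteration 3/5 --
  RT 150: heading 300 -> 150
  RT 60: heading 150 -> 90
  FD 7: (0.438,-2.562) -> (0.438,4.438) [heading=90, draw]
  -- iteration 4/5 --
  RT 150: heading 90 -> 300
  RT 60: heading 300 -> 240
  FD 7: (0.438,4.438) -> (-3.062,-1.624) [heading=240, draw]
  -- iteration 5/5 --
  RT 150: heading 240 -> 90
  RT 60: heading 90 -> 30
  FD 7: (-3.062,-1.624) -> (3,1.876) [heading=30, draw]
]
FD 10: (3,1.876) -> (11.66,6.876) [heading=30, draw]
FD 20: (11.66,6.876) -> (28.981,16.876) [heading=30, draw]
Final: pos=(28.981,16.876), heading=30, 8 segment(s) drawn

Start position: (0, 0)
Final position: (28.981, 16.876)
Distance = 33.536; >= 1e-6 -> NOT closed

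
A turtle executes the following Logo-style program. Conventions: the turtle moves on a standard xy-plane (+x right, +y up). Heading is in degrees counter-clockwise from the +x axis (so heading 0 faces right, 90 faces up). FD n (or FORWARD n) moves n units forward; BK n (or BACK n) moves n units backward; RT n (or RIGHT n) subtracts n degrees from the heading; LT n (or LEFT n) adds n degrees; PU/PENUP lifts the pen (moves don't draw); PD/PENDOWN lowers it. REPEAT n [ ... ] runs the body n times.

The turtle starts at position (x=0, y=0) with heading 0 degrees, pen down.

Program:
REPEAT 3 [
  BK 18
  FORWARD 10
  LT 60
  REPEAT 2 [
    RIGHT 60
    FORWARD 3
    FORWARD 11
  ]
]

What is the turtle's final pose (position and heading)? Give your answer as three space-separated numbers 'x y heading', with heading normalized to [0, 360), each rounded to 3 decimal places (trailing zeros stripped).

Answer: -8 -34.641 180

Derivation:
Executing turtle program step by step:
Start: pos=(0,0), heading=0, pen down
REPEAT 3 [
  -- iteration 1/3 --
  BK 18: (0,0) -> (-18,0) [heading=0, draw]
  FD 10: (-18,0) -> (-8,0) [heading=0, draw]
  LT 60: heading 0 -> 60
  REPEAT 2 [
    -- iteration 1/2 --
    RT 60: heading 60 -> 0
    FD 3: (-8,0) -> (-5,0) [heading=0, draw]
    FD 11: (-5,0) -> (6,0) [heading=0, draw]
    -- iteration 2/2 --
    RT 60: heading 0 -> 300
    FD 3: (6,0) -> (7.5,-2.598) [heading=300, draw]
    FD 11: (7.5,-2.598) -> (13,-12.124) [heading=300, draw]
  ]
  -- iteration 2/3 --
  BK 18: (13,-12.124) -> (4,3.464) [heading=300, draw]
  FD 10: (4,3.464) -> (9,-5.196) [heading=300, draw]
  LT 60: heading 300 -> 0
  REPEAT 2 [
    -- iteration 1/2 --
    RT 60: heading 0 -> 300
    FD 3: (9,-5.196) -> (10.5,-7.794) [heading=300, draw]
    FD 11: (10.5,-7.794) -> (16,-17.321) [heading=300, draw]
    -- iteration 2/2 --
    RT 60: heading 300 -> 240
    FD 3: (16,-17.321) -> (14.5,-19.919) [heading=240, draw]
    FD 11: (14.5,-19.919) -> (9,-29.445) [heading=240, draw]
  ]
  -- iteration 3/3 --
  BK 18: (9,-29.445) -> (18,-13.856) [heading=240, draw]
  FD 10: (18,-13.856) -> (13,-22.517) [heading=240, draw]
  LT 60: heading 240 -> 300
  REPEAT 2 [
    -- iteration 1/2 --
    RT 60: heading 300 -> 240
    FD 3: (13,-22.517) -> (11.5,-25.115) [heading=240, draw]
    FD 11: (11.5,-25.115) -> (6,-34.641) [heading=240, draw]
    -- iteration 2/2 --
    RT 60: heading 240 -> 180
    FD 3: (6,-34.641) -> (3,-34.641) [heading=180, draw]
    FD 11: (3,-34.641) -> (-8,-34.641) [heading=180, draw]
  ]
]
Final: pos=(-8,-34.641), heading=180, 18 segment(s) drawn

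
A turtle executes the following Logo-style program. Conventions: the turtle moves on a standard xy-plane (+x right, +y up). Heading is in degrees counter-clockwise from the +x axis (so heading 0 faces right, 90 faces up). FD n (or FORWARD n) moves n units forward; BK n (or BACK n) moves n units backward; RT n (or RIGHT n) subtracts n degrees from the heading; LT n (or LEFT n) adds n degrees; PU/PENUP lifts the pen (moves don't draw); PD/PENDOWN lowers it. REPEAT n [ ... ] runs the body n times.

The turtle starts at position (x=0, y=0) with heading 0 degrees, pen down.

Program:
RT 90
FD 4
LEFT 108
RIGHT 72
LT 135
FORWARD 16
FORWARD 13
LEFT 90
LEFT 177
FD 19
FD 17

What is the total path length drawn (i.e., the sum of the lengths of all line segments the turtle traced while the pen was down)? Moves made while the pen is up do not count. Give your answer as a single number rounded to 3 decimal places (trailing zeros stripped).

Executing turtle program step by step:
Start: pos=(0,0), heading=0, pen down
RT 90: heading 0 -> 270
FD 4: (0,0) -> (0,-4) [heading=270, draw]
LT 108: heading 270 -> 18
RT 72: heading 18 -> 306
LT 135: heading 306 -> 81
FD 16: (0,-4) -> (2.503,11.803) [heading=81, draw]
FD 13: (2.503,11.803) -> (4.537,24.643) [heading=81, draw]
LT 90: heading 81 -> 171
LT 177: heading 171 -> 348
FD 19: (4.537,24.643) -> (23.121,20.693) [heading=348, draw]
FD 17: (23.121,20.693) -> (39.75,17.158) [heading=348, draw]
Final: pos=(39.75,17.158), heading=348, 5 segment(s) drawn

Segment lengths:
  seg 1: (0,0) -> (0,-4), length = 4
  seg 2: (0,-4) -> (2.503,11.803), length = 16
  seg 3: (2.503,11.803) -> (4.537,24.643), length = 13
  seg 4: (4.537,24.643) -> (23.121,20.693), length = 19
  seg 5: (23.121,20.693) -> (39.75,17.158), length = 17
Total = 69

Answer: 69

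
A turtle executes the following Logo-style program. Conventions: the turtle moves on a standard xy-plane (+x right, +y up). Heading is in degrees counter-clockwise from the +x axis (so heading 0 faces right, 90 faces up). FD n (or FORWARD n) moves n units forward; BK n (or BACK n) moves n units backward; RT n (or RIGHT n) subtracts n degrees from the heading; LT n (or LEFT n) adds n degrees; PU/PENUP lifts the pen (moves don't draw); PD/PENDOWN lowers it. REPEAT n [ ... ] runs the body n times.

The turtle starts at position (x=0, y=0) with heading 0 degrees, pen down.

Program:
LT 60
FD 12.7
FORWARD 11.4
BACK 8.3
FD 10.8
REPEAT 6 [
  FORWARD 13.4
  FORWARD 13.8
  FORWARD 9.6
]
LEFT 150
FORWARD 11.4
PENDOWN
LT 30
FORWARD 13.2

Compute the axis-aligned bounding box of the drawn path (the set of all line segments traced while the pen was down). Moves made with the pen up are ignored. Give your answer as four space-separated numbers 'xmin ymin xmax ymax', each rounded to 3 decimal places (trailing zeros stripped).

Executing turtle program step by step:
Start: pos=(0,0), heading=0, pen down
LT 60: heading 0 -> 60
FD 12.7: (0,0) -> (6.35,10.999) [heading=60, draw]
FD 11.4: (6.35,10.999) -> (12.05,20.871) [heading=60, draw]
BK 8.3: (12.05,20.871) -> (7.9,13.683) [heading=60, draw]
FD 10.8: (7.9,13.683) -> (13.3,23.036) [heading=60, draw]
REPEAT 6 [
  -- iteration 1/6 --
  FD 13.4: (13.3,23.036) -> (20,34.641) [heading=60, draw]
  FD 13.8: (20,34.641) -> (26.9,46.592) [heading=60, draw]
  FD 9.6: (26.9,46.592) -> (31.7,54.906) [heading=60, draw]
  -- iteration 2/6 --
  FD 13.4: (31.7,54.906) -> (38.4,66.511) [heading=60, draw]
  FD 13.8: (38.4,66.511) -> (45.3,78.462) [heading=60, draw]
  FD 9.6: (45.3,78.462) -> (50.1,86.776) [heading=60, draw]
  -- iteration 3/6 --
  FD 13.4: (50.1,86.776) -> (56.8,98.38) [heading=60, draw]
  FD 13.8: (56.8,98.38) -> (63.7,110.332) [heading=60, draw]
  FD 9.6: (63.7,110.332) -> (68.5,118.645) [heading=60, draw]
  -- iteration 4/6 --
  FD 13.4: (68.5,118.645) -> (75.2,130.25) [heading=60, draw]
  FD 13.8: (75.2,130.25) -> (82.1,142.201) [heading=60, draw]
  FD 9.6: (82.1,142.201) -> (86.9,150.515) [heading=60, draw]
  -- iteration 5/6 --
  FD 13.4: (86.9,150.515) -> (93.6,162.12) [heading=60, draw]
  FD 13.8: (93.6,162.12) -> (100.5,174.071) [heading=60, draw]
  FD 9.6: (100.5,174.071) -> (105.3,182.385) [heading=60, draw]
  -- iteration 6/6 --
  FD 13.4: (105.3,182.385) -> (112,193.99) [heading=60, draw]
  FD 13.8: (112,193.99) -> (118.9,205.941) [heading=60, draw]
  FD 9.6: (118.9,205.941) -> (123.7,214.255) [heading=60, draw]
]
LT 150: heading 60 -> 210
FD 11.4: (123.7,214.255) -> (113.827,208.555) [heading=210, draw]
PD: pen down
LT 30: heading 210 -> 240
FD 13.2: (113.827,208.555) -> (107.227,197.123) [heading=240, draw]
Final: pos=(107.227,197.123), heading=240, 24 segment(s) drawn

Segment endpoints: x in {0, 6.35, 7.9, 12.05, 13.3, 20, 26.9, 31.7, 38.4, 45.3, 50.1, 56.8, 63.7, 68.5, 75.2, 82.1, 86.9, 93.6, 100.5, 105.3, 107.227, 112, 113.827, 118.9, 123.7}, y in {0, 10.999, 13.683, 20.871, 23.036, 34.641, 46.592, 54.906, 66.511, 78.462, 86.776, 98.38, 110.332, 118.645, 130.25, 142.201, 150.515, 162.12, 174.071, 182.385, 193.99, 197.123, 205.941, 208.555, 214.255}
xmin=0, ymin=0, xmax=123.7, ymax=214.255

Answer: 0 0 123.7 214.255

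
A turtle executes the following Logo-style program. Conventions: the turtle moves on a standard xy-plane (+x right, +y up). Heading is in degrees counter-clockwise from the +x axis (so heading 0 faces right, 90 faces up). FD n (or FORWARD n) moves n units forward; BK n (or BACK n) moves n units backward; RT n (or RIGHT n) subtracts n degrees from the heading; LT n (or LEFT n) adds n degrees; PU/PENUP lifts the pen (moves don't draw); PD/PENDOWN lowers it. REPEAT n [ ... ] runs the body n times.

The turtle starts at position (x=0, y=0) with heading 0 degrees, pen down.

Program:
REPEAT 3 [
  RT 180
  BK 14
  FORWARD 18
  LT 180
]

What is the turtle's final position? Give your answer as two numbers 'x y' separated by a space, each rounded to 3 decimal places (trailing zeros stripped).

Answer: -12 0

Derivation:
Executing turtle program step by step:
Start: pos=(0,0), heading=0, pen down
REPEAT 3 [
  -- iteration 1/3 --
  RT 180: heading 0 -> 180
  BK 14: (0,0) -> (14,0) [heading=180, draw]
  FD 18: (14,0) -> (-4,0) [heading=180, draw]
  LT 180: heading 180 -> 0
  -- iteration 2/3 --
  RT 180: heading 0 -> 180
  BK 14: (-4,0) -> (10,0) [heading=180, draw]
  FD 18: (10,0) -> (-8,0) [heading=180, draw]
  LT 180: heading 180 -> 0
  -- iteration 3/3 --
  RT 180: heading 0 -> 180
  BK 14: (-8,0) -> (6,0) [heading=180, draw]
  FD 18: (6,0) -> (-12,0) [heading=180, draw]
  LT 180: heading 180 -> 0
]
Final: pos=(-12,0), heading=0, 6 segment(s) drawn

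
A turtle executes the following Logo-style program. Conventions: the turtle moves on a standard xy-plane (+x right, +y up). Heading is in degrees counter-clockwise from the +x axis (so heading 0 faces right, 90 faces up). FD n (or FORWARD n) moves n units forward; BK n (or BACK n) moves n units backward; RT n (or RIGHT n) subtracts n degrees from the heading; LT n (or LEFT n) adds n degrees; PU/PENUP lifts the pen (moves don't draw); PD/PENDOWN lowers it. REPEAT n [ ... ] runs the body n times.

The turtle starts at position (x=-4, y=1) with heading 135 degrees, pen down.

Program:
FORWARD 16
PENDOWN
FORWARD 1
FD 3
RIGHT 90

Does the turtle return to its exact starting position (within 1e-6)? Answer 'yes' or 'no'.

Executing turtle program step by step:
Start: pos=(-4,1), heading=135, pen down
FD 16: (-4,1) -> (-15.314,12.314) [heading=135, draw]
PD: pen down
FD 1: (-15.314,12.314) -> (-16.021,13.021) [heading=135, draw]
FD 3: (-16.021,13.021) -> (-18.142,15.142) [heading=135, draw]
RT 90: heading 135 -> 45
Final: pos=(-18.142,15.142), heading=45, 3 segment(s) drawn

Start position: (-4, 1)
Final position: (-18.142, 15.142)
Distance = 20; >= 1e-6 -> NOT closed

Answer: no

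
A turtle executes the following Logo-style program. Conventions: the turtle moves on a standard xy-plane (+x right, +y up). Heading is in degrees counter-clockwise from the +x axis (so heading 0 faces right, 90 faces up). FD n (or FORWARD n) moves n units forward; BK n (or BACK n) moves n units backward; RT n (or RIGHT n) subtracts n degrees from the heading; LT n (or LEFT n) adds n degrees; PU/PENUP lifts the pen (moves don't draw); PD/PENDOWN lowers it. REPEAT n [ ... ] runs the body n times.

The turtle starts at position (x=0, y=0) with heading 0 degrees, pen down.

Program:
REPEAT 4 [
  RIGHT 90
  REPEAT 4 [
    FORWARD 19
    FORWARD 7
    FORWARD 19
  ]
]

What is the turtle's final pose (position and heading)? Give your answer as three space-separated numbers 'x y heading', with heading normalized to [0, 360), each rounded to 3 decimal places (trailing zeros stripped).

Executing turtle program step by step:
Start: pos=(0,0), heading=0, pen down
REPEAT 4 [
  -- iteration 1/4 --
  RT 90: heading 0 -> 270
  REPEAT 4 [
    -- iteration 1/4 --
    FD 19: (0,0) -> (0,-19) [heading=270, draw]
    FD 7: (0,-19) -> (0,-26) [heading=270, draw]
    FD 19: (0,-26) -> (0,-45) [heading=270, draw]
    -- iteration 2/4 --
    FD 19: (0,-45) -> (0,-64) [heading=270, draw]
    FD 7: (0,-64) -> (0,-71) [heading=270, draw]
    FD 19: (0,-71) -> (0,-90) [heading=270, draw]
    -- iteration 3/4 --
    FD 19: (0,-90) -> (0,-109) [heading=270, draw]
    FD 7: (0,-109) -> (0,-116) [heading=270, draw]
    FD 19: (0,-116) -> (0,-135) [heading=270, draw]
    -- iteration 4/4 --
    FD 19: (0,-135) -> (0,-154) [heading=270, draw]
    FD 7: (0,-154) -> (0,-161) [heading=270, draw]
    FD 19: (0,-161) -> (0,-180) [heading=270, draw]
  ]
  -- iteration 2/4 --
  RT 90: heading 270 -> 180
  REPEAT 4 [
    -- iteration 1/4 --
    FD 19: (0,-180) -> (-19,-180) [heading=180, draw]
    FD 7: (-19,-180) -> (-26,-180) [heading=180, draw]
    FD 19: (-26,-180) -> (-45,-180) [heading=180, draw]
    -- iteration 2/4 --
    FD 19: (-45,-180) -> (-64,-180) [heading=180, draw]
    FD 7: (-64,-180) -> (-71,-180) [heading=180, draw]
    FD 19: (-71,-180) -> (-90,-180) [heading=180, draw]
    -- iteration 3/4 --
    FD 19: (-90,-180) -> (-109,-180) [heading=180, draw]
    FD 7: (-109,-180) -> (-116,-180) [heading=180, draw]
    FD 19: (-116,-180) -> (-135,-180) [heading=180, draw]
    -- iteration 4/4 --
    FD 19: (-135,-180) -> (-154,-180) [heading=180, draw]
    FD 7: (-154,-180) -> (-161,-180) [heading=180, draw]
    FD 19: (-161,-180) -> (-180,-180) [heading=180, draw]
  ]
  -- iteration 3/4 --
  RT 90: heading 180 -> 90
  REPEAT 4 [
    -- iteration 1/4 --
    FD 19: (-180,-180) -> (-180,-161) [heading=90, draw]
    FD 7: (-180,-161) -> (-180,-154) [heading=90, draw]
    FD 19: (-180,-154) -> (-180,-135) [heading=90, draw]
    -- iteration 2/4 --
    FD 19: (-180,-135) -> (-180,-116) [heading=90, draw]
    FD 7: (-180,-116) -> (-180,-109) [heading=90, draw]
    FD 19: (-180,-109) -> (-180,-90) [heading=90, draw]
    -- iteration 3/4 --
    FD 19: (-180,-90) -> (-180,-71) [heading=90, draw]
    FD 7: (-180,-71) -> (-180,-64) [heading=90, draw]
    FD 19: (-180,-64) -> (-180,-45) [heading=90, draw]
    -- iteration 4/4 --
    FD 19: (-180,-45) -> (-180,-26) [heading=90, draw]
    FD 7: (-180,-26) -> (-180,-19) [heading=90, draw]
    FD 19: (-180,-19) -> (-180,0) [heading=90, draw]
  ]
  -- iteration 4/4 --
  RT 90: heading 90 -> 0
  REPEAT 4 [
    -- iteration 1/4 --
    FD 19: (-180,0) -> (-161,0) [heading=0, draw]
    FD 7: (-161,0) -> (-154,0) [heading=0, draw]
    FD 19: (-154,0) -> (-135,0) [heading=0, draw]
    -- iteration 2/4 --
    FD 19: (-135,0) -> (-116,0) [heading=0, draw]
    FD 7: (-116,0) -> (-109,0) [heading=0, draw]
    FD 19: (-109,0) -> (-90,0) [heading=0, draw]
    -- iteration 3/4 --
    FD 19: (-90,0) -> (-71,0) [heading=0, draw]
    FD 7: (-71,0) -> (-64,0) [heading=0, draw]
    FD 19: (-64,0) -> (-45,0) [heading=0, draw]
    -- iteration 4/4 --
    FD 19: (-45,0) -> (-26,0) [heading=0, draw]
    FD 7: (-26,0) -> (-19,0) [heading=0, draw]
    FD 19: (-19,0) -> (0,0) [heading=0, draw]
  ]
]
Final: pos=(0,0), heading=0, 48 segment(s) drawn

Answer: 0 0 0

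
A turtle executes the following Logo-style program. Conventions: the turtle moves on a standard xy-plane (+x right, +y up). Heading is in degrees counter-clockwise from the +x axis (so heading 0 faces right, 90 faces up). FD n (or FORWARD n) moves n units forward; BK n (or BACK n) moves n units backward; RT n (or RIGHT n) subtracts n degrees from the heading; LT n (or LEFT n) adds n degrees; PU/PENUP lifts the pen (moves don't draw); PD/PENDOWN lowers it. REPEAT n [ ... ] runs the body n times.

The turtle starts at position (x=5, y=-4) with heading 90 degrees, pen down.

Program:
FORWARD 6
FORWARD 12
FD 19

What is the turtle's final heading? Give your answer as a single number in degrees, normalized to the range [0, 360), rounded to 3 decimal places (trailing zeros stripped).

Answer: 90

Derivation:
Executing turtle program step by step:
Start: pos=(5,-4), heading=90, pen down
FD 6: (5,-4) -> (5,2) [heading=90, draw]
FD 12: (5,2) -> (5,14) [heading=90, draw]
FD 19: (5,14) -> (5,33) [heading=90, draw]
Final: pos=(5,33), heading=90, 3 segment(s) drawn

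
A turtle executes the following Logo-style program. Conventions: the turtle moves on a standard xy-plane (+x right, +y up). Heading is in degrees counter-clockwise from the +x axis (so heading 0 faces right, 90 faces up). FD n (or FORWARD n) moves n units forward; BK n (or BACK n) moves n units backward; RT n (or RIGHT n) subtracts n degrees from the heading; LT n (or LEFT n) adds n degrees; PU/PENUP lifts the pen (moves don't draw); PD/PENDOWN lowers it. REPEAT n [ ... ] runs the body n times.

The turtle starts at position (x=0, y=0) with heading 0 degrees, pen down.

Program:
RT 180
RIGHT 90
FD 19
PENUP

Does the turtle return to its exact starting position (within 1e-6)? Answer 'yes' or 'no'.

Answer: no

Derivation:
Executing turtle program step by step:
Start: pos=(0,0), heading=0, pen down
RT 180: heading 0 -> 180
RT 90: heading 180 -> 90
FD 19: (0,0) -> (0,19) [heading=90, draw]
PU: pen up
Final: pos=(0,19), heading=90, 1 segment(s) drawn

Start position: (0, 0)
Final position: (0, 19)
Distance = 19; >= 1e-6 -> NOT closed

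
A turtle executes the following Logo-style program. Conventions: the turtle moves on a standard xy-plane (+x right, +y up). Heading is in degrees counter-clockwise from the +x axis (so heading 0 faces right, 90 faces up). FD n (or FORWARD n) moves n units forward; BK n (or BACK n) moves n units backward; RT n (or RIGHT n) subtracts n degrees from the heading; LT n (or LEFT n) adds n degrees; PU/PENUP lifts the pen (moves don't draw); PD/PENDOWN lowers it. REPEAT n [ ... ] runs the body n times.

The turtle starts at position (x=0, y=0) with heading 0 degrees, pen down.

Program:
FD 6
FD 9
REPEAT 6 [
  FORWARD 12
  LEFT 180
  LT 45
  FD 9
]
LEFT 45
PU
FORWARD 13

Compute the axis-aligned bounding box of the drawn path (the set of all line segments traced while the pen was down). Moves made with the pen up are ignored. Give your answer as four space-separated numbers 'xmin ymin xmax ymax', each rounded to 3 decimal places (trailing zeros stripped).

Answer: 0 -14.849 27 6.151

Derivation:
Executing turtle program step by step:
Start: pos=(0,0), heading=0, pen down
FD 6: (0,0) -> (6,0) [heading=0, draw]
FD 9: (6,0) -> (15,0) [heading=0, draw]
REPEAT 6 [
  -- iteration 1/6 --
  FD 12: (15,0) -> (27,0) [heading=0, draw]
  LT 180: heading 0 -> 180
  LT 45: heading 180 -> 225
  FD 9: (27,0) -> (20.636,-6.364) [heading=225, draw]
  -- iteration 2/6 --
  FD 12: (20.636,-6.364) -> (12.151,-14.849) [heading=225, draw]
  LT 180: heading 225 -> 45
  LT 45: heading 45 -> 90
  FD 9: (12.151,-14.849) -> (12.151,-5.849) [heading=90, draw]
  -- iteration 3/6 --
  FD 12: (12.151,-5.849) -> (12.151,6.151) [heading=90, draw]
  LT 180: heading 90 -> 270
  LT 45: heading 270 -> 315
  FD 9: (12.151,6.151) -> (18.515,-0.213) [heading=315, draw]
  -- iteration 4/6 --
  FD 12: (18.515,-0.213) -> (27,-8.698) [heading=315, draw]
  LT 180: heading 315 -> 135
  LT 45: heading 135 -> 180
  FD 9: (27,-8.698) -> (18,-8.698) [heading=180, draw]
  -- iteration 5/6 --
  FD 12: (18,-8.698) -> (6,-8.698) [heading=180, draw]
  LT 180: heading 180 -> 0
  LT 45: heading 0 -> 45
  FD 9: (6,-8.698) -> (12.364,-2.335) [heading=45, draw]
  -- iteration 6/6 --
  FD 12: (12.364,-2.335) -> (20.849,6.151) [heading=45, draw]
  LT 180: heading 45 -> 225
  LT 45: heading 225 -> 270
  FD 9: (20.849,6.151) -> (20.849,-2.849) [heading=270, draw]
]
LT 45: heading 270 -> 315
PU: pen up
FD 13: (20.849,-2.849) -> (30.042,-12.042) [heading=315, move]
Final: pos=(30.042,-12.042), heading=315, 14 segment(s) drawn

Segment endpoints: x in {0, 6, 6, 12.151, 12.151, 12.151, 12.364, 15, 18, 18.515, 20.636, 20.849, 20.849, 27, 27}, y in {-14.849, -8.698, -8.698, -8.698, -6.364, -5.849, -2.849, -2.335, -0.213, 0, 6.151, 6.151}
xmin=0, ymin=-14.849, xmax=27, ymax=6.151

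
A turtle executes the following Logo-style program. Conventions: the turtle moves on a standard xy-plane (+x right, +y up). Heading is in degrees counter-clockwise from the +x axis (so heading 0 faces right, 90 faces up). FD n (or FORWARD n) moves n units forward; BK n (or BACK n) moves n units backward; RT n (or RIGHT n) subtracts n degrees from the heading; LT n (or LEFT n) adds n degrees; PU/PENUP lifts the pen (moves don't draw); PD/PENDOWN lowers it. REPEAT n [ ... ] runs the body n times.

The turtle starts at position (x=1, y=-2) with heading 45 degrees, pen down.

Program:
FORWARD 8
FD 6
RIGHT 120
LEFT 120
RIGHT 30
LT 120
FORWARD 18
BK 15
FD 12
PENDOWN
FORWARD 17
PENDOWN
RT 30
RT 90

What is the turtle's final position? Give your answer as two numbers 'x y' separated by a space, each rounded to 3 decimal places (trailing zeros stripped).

Answer: -11.728 30.527

Derivation:
Executing turtle program step by step:
Start: pos=(1,-2), heading=45, pen down
FD 8: (1,-2) -> (6.657,3.657) [heading=45, draw]
FD 6: (6.657,3.657) -> (10.899,7.899) [heading=45, draw]
RT 120: heading 45 -> 285
LT 120: heading 285 -> 45
RT 30: heading 45 -> 15
LT 120: heading 15 -> 135
FD 18: (10.899,7.899) -> (-1.828,20.627) [heading=135, draw]
BK 15: (-1.828,20.627) -> (8.778,10.021) [heading=135, draw]
FD 12: (8.778,10.021) -> (0.293,18.506) [heading=135, draw]
PD: pen down
FD 17: (0.293,18.506) -> (-11.728,30.527) [heading=135, draw]
PD: pen down
RT 30: heading 135 -> 105
RT 90: heading 105 -> 15
Final: pos=(-11.728,30.527), heading=15, 6 segment(s) drawn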